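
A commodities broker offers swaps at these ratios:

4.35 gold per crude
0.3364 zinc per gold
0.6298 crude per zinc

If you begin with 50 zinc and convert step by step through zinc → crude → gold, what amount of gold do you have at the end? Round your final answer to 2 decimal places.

50 zinc × 0.6298 = 31.49 crude
31.49 crude × 4.35 = 136.9815 gold

136.98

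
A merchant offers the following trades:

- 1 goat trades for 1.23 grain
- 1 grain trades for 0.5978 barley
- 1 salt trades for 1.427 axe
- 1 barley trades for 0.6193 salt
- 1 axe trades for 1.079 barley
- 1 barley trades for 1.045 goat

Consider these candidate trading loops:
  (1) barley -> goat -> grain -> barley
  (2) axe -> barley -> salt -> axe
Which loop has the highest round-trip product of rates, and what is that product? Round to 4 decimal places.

(1) 1.045 × 1.23 × 0.5978 = 0.76838
(2) 1.079 × 0.6193 × 1.427 = 0.95356
Highest is cycle (2) at 0.9536 (≤1, no arbitrage).

0.9536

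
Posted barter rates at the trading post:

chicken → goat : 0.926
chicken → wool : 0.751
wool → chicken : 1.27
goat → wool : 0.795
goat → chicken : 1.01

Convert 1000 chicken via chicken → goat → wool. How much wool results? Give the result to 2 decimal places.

1000 chicken × 0.926 = 926 goat
926 goat × 0.795 = 736.17 wool

736.17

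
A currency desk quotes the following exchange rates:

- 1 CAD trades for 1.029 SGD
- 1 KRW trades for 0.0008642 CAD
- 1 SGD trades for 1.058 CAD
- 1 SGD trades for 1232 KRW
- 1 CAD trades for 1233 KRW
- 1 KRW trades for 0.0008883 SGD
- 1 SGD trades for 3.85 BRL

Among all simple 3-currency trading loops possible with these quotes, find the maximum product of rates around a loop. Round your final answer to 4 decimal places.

CAD→KRW→SGD→CAD: 1233 × 0.0008883 × 1.058 = 1.15880
CAD→SGD→KRW→CAD: 1.029 × 1232 × 0.0008642 = 1.09557
Maximum is CAD→KRW→SGD→CAD at 1.1588; arbitrage exists.

1.1588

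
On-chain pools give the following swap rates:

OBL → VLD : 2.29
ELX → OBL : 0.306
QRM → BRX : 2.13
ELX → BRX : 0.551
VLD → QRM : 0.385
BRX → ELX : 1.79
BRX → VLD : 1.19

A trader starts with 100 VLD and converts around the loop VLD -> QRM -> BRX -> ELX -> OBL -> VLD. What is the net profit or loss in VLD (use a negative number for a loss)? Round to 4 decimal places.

100 VLD × 0.385 = 38.5 QRM
38.5 QRM × 2.13 = 82.005 BRX
82.005 BRX × 1.79 = 146.78895 ELX
146.78895 ELX × 0.306 = 44.9174187 OBL
44.9174187 OBL × 2.29 = 102.860888823 VLD
Net change: 102.860888823 − 100 = 2.860888823 VLD

2.8609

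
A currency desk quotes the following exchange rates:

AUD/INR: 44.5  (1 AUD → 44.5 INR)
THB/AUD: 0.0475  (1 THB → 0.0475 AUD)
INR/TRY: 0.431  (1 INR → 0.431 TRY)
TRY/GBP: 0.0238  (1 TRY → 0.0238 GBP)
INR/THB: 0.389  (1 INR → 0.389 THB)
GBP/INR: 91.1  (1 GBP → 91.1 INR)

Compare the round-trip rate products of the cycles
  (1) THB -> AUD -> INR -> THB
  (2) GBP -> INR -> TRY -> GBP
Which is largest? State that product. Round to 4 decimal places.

(1) 0.0475 × 44.5 × 0.389 = 0.82225
(2) 91.1 × 0.431 × 0.0238 = 0.93449
Highest is cycle (2) at 0.9345 (≤1, no arbitrage).

0.9345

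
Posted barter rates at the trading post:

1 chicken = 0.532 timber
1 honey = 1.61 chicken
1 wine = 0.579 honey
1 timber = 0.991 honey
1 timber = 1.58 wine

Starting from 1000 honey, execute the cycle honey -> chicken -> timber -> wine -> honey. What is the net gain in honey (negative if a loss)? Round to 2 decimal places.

-216.44

1000 honey × 1.61 = 1610 chicken
1610 chicken × 0.532 = 856.52 timber
856.52 timber × 1.58 = 1353.3016 wine
1353.3016 wine × 0.579 = 783.5616264 honey
Net change: 783.5616264 − 1000 = -216.4383736 honey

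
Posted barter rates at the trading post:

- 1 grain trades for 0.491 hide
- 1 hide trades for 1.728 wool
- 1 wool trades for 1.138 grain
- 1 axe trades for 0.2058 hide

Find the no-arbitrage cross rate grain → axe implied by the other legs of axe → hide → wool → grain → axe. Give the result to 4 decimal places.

Known legs of the cycle: 0.2058 × 1.728 × 1.138 = 0.4046982912
For no arbitrage the full-cycle product must be 1, so the missing rate is 1 / 0.4046982912 ≈ 2.470977.

2.4710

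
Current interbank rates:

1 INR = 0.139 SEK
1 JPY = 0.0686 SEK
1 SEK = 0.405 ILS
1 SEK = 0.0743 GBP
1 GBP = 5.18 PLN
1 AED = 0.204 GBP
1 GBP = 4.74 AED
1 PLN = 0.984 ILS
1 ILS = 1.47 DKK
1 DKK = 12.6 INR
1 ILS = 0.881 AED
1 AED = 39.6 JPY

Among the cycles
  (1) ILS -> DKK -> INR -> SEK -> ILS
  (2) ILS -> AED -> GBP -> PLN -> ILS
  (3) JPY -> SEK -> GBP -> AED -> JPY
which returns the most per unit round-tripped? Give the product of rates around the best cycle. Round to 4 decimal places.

(1) 1.47 × 12.6 × 0.139 × 0.405 = 1.04270
(2) 0.881 × 0.204 × 5.18 × 0.984 = 0.91607
(3) 0.0686 × 0.0743 × 4.74 × 39.6 = 0.95672
Highest is cycle (1) at 1.0427 (>1, arbitrage).

1.0427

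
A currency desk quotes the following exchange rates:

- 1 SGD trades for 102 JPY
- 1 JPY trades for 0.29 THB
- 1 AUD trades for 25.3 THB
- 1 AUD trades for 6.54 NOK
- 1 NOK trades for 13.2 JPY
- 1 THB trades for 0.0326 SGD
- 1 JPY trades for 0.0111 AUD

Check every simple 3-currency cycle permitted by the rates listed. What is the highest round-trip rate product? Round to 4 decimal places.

0.9643

JPY→THB→SGD→JPY: 0.29 × 0.0326 × 102 = 0.96431
JPY→AUD→NOK→JPY: 0.0111 × 6.54 × 13.2 = 0.95824
Maximum is JPY→THB→SGD→JPY at 0.9643; no arbitrage — every cycle loses value.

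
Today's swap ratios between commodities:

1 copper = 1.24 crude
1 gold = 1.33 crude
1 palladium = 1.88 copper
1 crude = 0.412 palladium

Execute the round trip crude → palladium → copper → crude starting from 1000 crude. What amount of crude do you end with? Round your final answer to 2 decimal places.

960.45

1000 crude × 0.412 = 412 palladium
412 palladium × 1.88 = 774.56 copper
774.56 copper × 1.24 = 960.4544 crude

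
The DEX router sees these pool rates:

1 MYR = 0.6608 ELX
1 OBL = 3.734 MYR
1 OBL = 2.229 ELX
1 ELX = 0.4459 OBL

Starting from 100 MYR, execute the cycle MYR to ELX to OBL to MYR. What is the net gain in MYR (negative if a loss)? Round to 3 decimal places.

100 MYR × 0.6608 = 66.08 ELX
66.08 ELX × 0.4459 = 29.465072 OBL
29.465072 OBL × 3.734 = 110.022578848 MYR
Net change: 110.022578848 − 100 = 10.022578848 MYR

10.023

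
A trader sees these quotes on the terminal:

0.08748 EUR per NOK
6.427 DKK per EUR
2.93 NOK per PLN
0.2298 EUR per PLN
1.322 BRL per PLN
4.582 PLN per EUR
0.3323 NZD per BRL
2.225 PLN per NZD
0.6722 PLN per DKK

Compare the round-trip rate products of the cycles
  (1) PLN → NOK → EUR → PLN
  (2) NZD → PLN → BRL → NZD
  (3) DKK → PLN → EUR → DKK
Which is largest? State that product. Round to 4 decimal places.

(1) 2.93 × 0.08748 × 4.582 = 1.17444
(2) 2.225 × 1.322 × 0.3323 = 0.97744
(3) 0.6722 × 0.2298 × 6.427 = 0.99279
Highest is cycle (1) at 1.1744 (>1, arbitrage).

1.1744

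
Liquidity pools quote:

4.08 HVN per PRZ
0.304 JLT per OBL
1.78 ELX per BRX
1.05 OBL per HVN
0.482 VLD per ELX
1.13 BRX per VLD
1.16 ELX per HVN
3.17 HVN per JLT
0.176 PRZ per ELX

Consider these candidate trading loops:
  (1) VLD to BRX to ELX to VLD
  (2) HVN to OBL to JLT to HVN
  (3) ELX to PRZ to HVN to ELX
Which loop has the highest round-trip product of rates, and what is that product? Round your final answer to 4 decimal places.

1.0119

(1) 1.13 × 1.78 × 0.482 = 0.96949
(2) 1.05 × 0.304 × 3.17 = 1.01186
(3) 0.176 × 4.08 × 1.16 = 0.83297
Highest is cycle (2) at 1.0119 (>1, arbitrage).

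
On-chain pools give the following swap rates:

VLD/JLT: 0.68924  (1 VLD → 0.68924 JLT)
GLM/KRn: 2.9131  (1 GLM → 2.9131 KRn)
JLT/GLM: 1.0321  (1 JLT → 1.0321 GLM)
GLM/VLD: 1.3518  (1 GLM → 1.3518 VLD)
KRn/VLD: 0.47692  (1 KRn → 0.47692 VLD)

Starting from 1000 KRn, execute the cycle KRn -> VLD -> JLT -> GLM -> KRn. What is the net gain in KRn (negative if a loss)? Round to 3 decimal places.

-11.690

1000 KRn × 0.47692 = 476.92 VLD
476.92 VLD × 0.68924 = 328.7123408 JLT
328.7123408 JLT × 1.0321 = 339.26400693968 GLM
339.26400693968 GLM × 2.9131 = 988.309978615981808 KRn
Net change: 988.309978615981808 − 1000 = -11.690021384018192 KRn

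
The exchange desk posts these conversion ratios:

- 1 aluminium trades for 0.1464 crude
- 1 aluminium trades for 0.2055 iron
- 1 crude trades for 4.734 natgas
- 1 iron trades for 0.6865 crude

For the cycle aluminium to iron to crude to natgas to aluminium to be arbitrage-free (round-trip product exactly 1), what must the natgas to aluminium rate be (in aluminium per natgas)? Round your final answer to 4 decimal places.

1.4973

Known legs of the cycle: 0.2055 × 0.6865 × 4.734 = 0.6678526005
For no arbitrage the full-cycle product must be 1, so the missing rate is 1 / 0.6678526005 ≈ 1.497336.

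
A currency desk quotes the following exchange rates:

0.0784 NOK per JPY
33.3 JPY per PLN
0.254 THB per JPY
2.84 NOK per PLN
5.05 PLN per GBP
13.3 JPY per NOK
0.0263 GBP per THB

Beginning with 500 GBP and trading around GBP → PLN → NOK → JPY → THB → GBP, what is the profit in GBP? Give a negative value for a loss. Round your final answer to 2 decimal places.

137.12

500 GBP × 5.05 = 2525 PLN
2525 PLN × 2.84 = 7171 NOK
7171 NOK × 13.3 = 95374.3 JPY
95374.3 JPY × 0.254 = 24225.0722 THB
24225.0722 THB × 0.0263 = 637.11939886 GBP
Net change: 637.11939886 − 500 = 137.11939886 GBP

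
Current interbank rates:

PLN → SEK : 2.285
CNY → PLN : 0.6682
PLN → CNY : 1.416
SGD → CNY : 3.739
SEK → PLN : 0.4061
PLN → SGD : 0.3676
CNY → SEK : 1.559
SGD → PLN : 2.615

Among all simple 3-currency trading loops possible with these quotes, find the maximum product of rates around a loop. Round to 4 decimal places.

CNY→PLN→SGD→CNY: 0.6682 × 0.3676 × 3.739 = 0.91841
CNY→SEK→PLN→CNY: 1.559 × 0.4061 × 1.416 = 0.89648
Maximum is CNY→PLN→SGD→CNY at 0.9184; no arbitrage — every cycle loses value.

0.9184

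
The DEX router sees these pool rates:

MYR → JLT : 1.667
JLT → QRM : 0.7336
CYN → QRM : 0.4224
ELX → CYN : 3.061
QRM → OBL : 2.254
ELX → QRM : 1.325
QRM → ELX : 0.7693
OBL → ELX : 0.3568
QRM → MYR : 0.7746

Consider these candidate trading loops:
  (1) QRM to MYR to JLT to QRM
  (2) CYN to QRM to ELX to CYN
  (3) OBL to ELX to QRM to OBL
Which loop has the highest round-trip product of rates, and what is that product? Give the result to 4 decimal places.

1.0656

(1) 0.7746 × 1.667 × 0.7336 = 0.94727
(2) 0.4224 × 0.7693 × 3.061 = 0.99468
(3) 0.3568 × 1.325 × 2.254 = 1.06560
Highest is cycle (3) at 1.0656 (>1, arbitrage).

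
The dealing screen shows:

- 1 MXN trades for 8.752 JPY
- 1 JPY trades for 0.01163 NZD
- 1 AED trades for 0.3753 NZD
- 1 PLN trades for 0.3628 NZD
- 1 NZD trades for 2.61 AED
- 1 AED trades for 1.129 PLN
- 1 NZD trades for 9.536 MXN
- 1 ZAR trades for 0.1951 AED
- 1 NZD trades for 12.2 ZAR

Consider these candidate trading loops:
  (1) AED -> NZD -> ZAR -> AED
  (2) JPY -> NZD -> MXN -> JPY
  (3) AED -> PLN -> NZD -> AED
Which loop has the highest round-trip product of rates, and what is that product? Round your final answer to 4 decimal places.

(1) 0.3753 × 12.2 × 0.1951 = 0.89330
(2) 0.01163 × 9.536 × 8.752 = 0.97063
(3) 1.129 × 0.3628 × 2.61 = 1.06906
Highest is cycle (3) at 1.0691 (>1, arbitrage).

1.0691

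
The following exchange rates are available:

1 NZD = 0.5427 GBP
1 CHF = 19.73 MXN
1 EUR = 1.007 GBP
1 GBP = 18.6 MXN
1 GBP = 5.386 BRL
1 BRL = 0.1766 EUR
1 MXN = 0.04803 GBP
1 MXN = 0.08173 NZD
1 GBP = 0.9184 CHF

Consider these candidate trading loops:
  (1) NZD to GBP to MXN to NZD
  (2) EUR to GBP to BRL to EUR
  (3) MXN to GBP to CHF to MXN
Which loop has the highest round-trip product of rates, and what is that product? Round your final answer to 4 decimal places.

0.9578

(1) 0.5427 × 18.6 × 0.08173 = 0.82500
(2) 1.007 × 5.386 × 0.1766 = 0.95783
(3) 0.04803 × 0.9184 × 19.73 = 0.87031
Highest is cycle (2) at 0.9578 (≤1, no arbitrage).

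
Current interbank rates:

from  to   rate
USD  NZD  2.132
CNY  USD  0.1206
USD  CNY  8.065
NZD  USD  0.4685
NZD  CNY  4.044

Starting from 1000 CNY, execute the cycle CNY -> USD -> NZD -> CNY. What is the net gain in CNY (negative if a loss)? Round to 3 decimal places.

1000 CNY × 0.1206 = 120.6 USD
120.6 USD × 2.132 = 257.1192 NZD
257.1192 NZD × 4.044 = 1039.7900448 CNY
Net change: 1039.7900448 − 1000 = 39.7900448 CNY

39.790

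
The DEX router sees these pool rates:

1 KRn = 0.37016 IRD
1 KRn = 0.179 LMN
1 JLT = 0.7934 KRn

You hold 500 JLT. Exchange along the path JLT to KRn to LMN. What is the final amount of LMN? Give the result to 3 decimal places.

71.009

500 JLT × 0.7934 = 396.7 KRn
396.7 KRn × 0.179 = 71.0093 LMN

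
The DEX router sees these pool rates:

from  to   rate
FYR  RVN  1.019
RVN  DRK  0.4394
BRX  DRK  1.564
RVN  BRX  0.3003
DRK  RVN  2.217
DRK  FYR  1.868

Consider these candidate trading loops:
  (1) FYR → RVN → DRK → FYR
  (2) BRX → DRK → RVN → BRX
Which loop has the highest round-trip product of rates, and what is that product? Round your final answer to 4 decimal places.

(1) 1.019 × 0.4394 × 1.868 = 0.83639
(2) 1.564 × 2.217 × 0.3003 = 1.04126
Highest is cycle (2) at 1.0413 (>1, arbitrage).

1.0413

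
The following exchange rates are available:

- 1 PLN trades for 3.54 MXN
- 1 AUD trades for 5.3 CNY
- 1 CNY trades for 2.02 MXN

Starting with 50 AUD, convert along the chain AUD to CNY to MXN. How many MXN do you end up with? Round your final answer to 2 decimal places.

50 AUD × 5.3 = 265 CNY
265 CNY × 2.02 = 535.3 MXN

535.30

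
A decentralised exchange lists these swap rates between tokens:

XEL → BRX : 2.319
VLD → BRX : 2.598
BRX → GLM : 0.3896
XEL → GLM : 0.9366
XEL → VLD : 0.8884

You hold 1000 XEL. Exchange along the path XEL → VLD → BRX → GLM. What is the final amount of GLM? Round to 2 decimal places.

1000 XEL × 0.8884 = 888.4 VLD
888.4 VLD × 2.598 = 2308.0632 BRX
2308.0632 BRX × 0.3896 = 899.22142272 GLM

899.22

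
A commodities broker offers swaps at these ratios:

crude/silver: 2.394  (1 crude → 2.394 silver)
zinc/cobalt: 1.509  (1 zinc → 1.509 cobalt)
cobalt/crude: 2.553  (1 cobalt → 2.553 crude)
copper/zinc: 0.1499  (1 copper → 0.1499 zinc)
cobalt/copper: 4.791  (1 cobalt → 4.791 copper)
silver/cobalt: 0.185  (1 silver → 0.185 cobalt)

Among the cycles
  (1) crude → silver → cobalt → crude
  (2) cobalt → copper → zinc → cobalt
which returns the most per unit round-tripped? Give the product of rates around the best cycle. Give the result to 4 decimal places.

(1) 2.394 × 0.185 × 2.553 = 1.13070
(2) 4.791 × 0.1499 × 1.509 = 1.08372
Highest is cycle (1) at 1.1307 (>1, arbitrage).

1.1307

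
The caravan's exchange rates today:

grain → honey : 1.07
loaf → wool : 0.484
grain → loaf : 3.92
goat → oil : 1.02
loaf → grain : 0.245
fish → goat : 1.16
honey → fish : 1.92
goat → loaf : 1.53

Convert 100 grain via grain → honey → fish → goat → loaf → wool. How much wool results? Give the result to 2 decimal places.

176.47

100 grain × 1.07 = 107 honey
107 honey × 1.92 = 205.44 fish
205.44 fish × 1.16 = 238.3104 goat
238.3104 goat × 1.53 = 364.614912 loaf
364.614912 loaf × 0.484 = 176.473617408 wool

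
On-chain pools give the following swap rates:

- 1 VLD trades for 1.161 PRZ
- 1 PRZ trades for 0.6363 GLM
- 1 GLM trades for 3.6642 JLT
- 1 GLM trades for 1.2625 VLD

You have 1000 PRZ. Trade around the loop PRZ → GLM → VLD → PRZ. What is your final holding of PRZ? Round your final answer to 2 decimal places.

1000 PRZ × 0.6363 = 636.3 GLM
636.3 GLM × 1.2625 = 803.32875 VLD
803.32875 VLD × 1.161 = 932.66467875 PRZ

932.66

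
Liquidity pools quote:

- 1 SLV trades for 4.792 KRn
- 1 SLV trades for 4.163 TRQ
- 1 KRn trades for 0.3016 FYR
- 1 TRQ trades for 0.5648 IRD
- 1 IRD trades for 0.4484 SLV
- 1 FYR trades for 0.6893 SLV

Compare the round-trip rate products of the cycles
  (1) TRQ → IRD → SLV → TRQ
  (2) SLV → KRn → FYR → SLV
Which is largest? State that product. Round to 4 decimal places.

(1) 0.5648 × 0.4484 × 4.163 = 1.05431
(2) 4.792 × 0.3016 × 0.6893 = 0.99622
Highest is cycle (1) at 1.0543 (>1, arbitrage).

1.0543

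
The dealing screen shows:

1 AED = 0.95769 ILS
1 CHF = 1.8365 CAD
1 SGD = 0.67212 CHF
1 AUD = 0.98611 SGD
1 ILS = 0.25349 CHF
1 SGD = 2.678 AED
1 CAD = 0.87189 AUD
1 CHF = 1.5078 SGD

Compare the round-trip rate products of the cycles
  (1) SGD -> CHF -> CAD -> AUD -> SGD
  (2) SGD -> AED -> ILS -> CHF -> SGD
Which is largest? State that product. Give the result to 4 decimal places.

1.0613

(1) 0.67212 × 1.8365 × 0.87189 × 0.98611 = 1.06127
(2) 2.678 × 0.95769 × 0.25349 × 1.5078 = 0.98026
Highest is cycle (1) at 1.0613 (>1, arbitrage).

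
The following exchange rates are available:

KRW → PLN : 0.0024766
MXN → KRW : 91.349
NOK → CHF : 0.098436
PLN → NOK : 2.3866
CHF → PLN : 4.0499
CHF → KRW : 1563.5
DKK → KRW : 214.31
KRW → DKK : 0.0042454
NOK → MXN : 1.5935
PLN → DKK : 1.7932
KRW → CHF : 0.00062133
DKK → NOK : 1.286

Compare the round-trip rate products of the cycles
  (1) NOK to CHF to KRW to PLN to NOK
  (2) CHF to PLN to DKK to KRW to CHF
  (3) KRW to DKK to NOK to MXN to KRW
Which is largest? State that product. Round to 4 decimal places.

0.9670

(1) 0.098436 × 1563.5 × 0.0024766 × 2.3866 = 0.90968
(2) 4.0499 × 1.7932 × 214.31 × 0.00062133 = 0.96703
(3) 0.0042454 × 1.286 × 1.5935 × 91.349 = 0.79472
Highest is cycle (2) at 0.9670 (≤1, no arbitrage).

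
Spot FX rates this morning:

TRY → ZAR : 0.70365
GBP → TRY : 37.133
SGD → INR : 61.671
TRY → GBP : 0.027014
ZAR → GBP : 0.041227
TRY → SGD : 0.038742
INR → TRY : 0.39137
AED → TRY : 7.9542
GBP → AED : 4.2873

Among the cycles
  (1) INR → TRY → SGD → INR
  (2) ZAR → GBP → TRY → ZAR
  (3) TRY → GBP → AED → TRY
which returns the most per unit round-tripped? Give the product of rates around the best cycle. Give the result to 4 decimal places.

1.0772

(1) 0.39137 × 0.038742 × 61.671 = 0.93508
(2) 0.041227 × 37.133 × 0.70365 = 1.07721
(3) 0.027014 × 4.2873 × 7.9542 = 0.92123
Highest is cycle (2) at 1.0772 (>1, arbitrage).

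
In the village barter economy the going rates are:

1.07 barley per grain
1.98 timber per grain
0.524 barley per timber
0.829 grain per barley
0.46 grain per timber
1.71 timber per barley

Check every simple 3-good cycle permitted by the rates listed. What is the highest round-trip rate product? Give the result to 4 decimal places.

grain→timber→barley→grain: 1.98 × 0.524 × 0.829 = 0.86010
grain→barley→timber→grain: 1.07 × 1.71 × 0.46 = 0.84166
Maximum is grain→timber→barley→grain at 0.8601; no arbitrage — every cycle loses value.

0.8601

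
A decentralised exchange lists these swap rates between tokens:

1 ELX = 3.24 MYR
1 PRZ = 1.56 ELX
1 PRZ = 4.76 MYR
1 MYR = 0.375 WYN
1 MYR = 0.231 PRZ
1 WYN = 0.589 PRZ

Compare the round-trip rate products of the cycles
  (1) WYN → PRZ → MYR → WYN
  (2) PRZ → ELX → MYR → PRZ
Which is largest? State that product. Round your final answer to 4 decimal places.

1.1676

(1) 0.589 × 4.76 × 0.375 = 1.05137
(2) 1.56 × 3.24 × 0.231 = 1.16757
Highest is cycle (2) at 1.1676 (>1, arbitrage).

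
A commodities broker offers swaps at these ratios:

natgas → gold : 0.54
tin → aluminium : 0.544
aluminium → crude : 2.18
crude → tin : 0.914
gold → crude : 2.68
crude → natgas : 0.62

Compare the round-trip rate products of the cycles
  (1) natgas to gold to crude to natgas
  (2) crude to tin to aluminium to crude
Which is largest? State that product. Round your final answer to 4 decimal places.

(1) 0.54 × 2.68 × 0.62 = 0.89726
(2) 0.914 × 0.544 × 2.18 = 1.08393
Highest is cycle (2) at 1.0839 (>1, arbitrage).

1.0839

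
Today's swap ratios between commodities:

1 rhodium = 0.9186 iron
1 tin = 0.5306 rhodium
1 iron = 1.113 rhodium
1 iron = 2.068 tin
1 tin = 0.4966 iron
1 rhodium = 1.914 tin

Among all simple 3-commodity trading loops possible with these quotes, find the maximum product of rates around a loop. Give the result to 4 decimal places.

1.0579

rhodium→tin→iron→rhodium: 1.914 × 0.4966 × 1.113 = 1.05790
rhodium→iron→tin→rhodium: 0.9186 × 2.068 × 0.5306 = 1.00796
Maximum is rhodium→tin→iron→rhodium at 1.0579; arbitrage exists.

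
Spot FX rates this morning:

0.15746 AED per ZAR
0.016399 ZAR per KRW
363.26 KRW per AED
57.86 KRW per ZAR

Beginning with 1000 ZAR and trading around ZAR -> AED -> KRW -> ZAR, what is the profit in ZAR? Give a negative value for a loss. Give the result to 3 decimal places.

1000 ZAR × 0.15746 = 157.46 AED
157.46 AED × 363.26 = 57198.9196 KRW
57198.9196 KRW × 0.016399 = 938.0050825204 ZAR
Net change: 938.0050825204 − 1000 = -61.9949174796 ZAR

-61.995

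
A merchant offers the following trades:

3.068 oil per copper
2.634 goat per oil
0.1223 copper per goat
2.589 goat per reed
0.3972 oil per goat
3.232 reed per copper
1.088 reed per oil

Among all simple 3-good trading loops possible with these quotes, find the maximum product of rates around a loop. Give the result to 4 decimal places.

1.1188

goat→oil→reed→goat: 0.3972 × 1.088 × 2.589 = 1.11885
goat→copper→reed→goat: 0.1223 × 3.232 × 2.589 = 1.02336
goat→copper→oil→goat: 0.1223 × 3.068 × 2.634 = 0.98832
Maximum is goat→oil→reed→goat at 1.1188; arbitrage exists.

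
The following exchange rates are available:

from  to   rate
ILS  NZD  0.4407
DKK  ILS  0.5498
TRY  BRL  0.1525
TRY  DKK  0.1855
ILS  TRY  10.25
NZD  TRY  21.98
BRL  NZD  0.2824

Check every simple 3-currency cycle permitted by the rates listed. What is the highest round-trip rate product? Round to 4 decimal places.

ILS→TRY→DKK→ILS: 10.25 × 0.1855 × 0.5498 = 1.04538
NZD→TRY→BRL→NZD: 21.98 × 0.1525 × 0.2824 = 0.94659
Maximum is ILS→TRY→DKK→ILS at 1.0454; arbitrage exists.

1.0454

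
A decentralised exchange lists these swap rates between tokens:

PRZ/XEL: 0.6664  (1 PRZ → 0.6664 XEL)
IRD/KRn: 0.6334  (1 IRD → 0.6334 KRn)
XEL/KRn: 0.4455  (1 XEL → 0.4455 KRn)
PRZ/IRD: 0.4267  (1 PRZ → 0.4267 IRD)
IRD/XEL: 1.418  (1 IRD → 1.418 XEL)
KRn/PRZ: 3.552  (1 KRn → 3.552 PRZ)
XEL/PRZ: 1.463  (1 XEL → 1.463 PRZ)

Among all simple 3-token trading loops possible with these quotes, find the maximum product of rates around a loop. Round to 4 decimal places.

KRn→PRZ→XEL→KRn: 3.552 × 0.6664 × 0.4455 = 1.05452
IRD→KRn→PRZ→IRD: 0.6334 × 3.552 × 0.4267 = 0.96001
IRD→XEL→PRZ→IRD: 1.418 × 1.463 × 0.4267 = 0.88520
Maximum is KRn→PRZ→XEL→KRn at 1.0545; arbitrage exists.

1.0545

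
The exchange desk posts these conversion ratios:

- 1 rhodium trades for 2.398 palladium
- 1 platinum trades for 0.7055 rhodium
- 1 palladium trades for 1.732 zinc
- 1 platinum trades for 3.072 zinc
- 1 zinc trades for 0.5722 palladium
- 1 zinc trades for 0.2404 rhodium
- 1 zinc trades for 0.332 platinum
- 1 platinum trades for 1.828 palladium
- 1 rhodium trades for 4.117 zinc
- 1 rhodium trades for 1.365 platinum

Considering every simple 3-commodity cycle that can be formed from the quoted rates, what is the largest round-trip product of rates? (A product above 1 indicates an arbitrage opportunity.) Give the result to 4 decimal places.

palladium→zinc→platinum→palladium: 1.732 × 0.332 × 1.828 = 1.05114
zinc→rhodium→platinum→zinc: 0.2404 × 1.365 × 3.072 = 1.00806
palladium→zinc→rhodium→palladium: 1.732 × 0.2404 × 2.398 = 0.99846
zinc→platinum→rhodium→zinc: 0.332 × 0.7055 × 4.117 = 0.96431
Maximum is palladium→zinc→platinum→palladium at 1.0511; arbitrage exists.

1.0511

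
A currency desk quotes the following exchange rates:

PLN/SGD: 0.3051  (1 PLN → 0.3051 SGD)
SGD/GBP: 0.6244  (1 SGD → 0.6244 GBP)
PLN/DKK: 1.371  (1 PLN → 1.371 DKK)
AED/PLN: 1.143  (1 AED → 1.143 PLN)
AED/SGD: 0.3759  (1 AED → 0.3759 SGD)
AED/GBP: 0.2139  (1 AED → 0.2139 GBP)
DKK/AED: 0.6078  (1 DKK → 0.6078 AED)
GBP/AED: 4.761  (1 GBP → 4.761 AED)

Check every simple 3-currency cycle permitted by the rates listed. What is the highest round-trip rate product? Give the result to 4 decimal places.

1.1175

AED→SGD→GBP→AED: 0.3759 × 0.6244 × 4.761 = 1.11746
AED→PLN→DKK→AED: 1.143 × 1.371 × 0.6078 = 0.95245
Maximum is AED→SGD→GBP→AED at 1.1175; arbitrage exists.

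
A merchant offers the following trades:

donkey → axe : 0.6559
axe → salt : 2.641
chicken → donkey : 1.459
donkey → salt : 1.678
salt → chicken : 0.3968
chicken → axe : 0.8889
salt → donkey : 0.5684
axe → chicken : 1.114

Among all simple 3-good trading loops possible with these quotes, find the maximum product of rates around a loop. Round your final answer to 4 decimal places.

chicken→donkey→axe→chicken: 1.459 × 0.6559 × 1.114 = 1.06605
axe→salt→donkey→axe: 2.641 × 0.5684 × 0.6559 = 0.98460
chicken→donkey→salt→chicken: 1.459 × 1.678 × 0.3968 = 0.97145
chicken→axe→salt→chicken: 0.8889 × 2.641 × 0.3968 = 0.93152
Maximum is chicken→donkey→axe→chicken at 1.0661; arbitrage exists.

1.0661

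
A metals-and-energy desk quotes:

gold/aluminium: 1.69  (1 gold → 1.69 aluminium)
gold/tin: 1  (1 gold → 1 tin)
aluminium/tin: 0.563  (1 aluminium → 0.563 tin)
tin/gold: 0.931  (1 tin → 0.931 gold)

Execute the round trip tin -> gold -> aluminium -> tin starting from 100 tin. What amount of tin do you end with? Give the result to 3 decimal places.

100 tin × 0.931 = 93.1 gold
93.1 gold × 1.69 = 157.339 aluminium
157.339 aluminium × 0.563 = 88.581857 tin

88.582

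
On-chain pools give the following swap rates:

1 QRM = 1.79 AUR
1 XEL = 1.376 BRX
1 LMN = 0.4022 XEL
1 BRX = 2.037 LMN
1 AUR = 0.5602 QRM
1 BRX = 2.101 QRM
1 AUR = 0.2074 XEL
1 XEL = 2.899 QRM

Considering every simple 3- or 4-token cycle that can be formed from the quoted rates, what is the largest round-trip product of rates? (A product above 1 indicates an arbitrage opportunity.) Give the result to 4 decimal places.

1.1273

LMN→XEL→BRX→LMN: 0.4022 × 1.376 × 2.037 = 1.12733
AUR→XEL→QRM→AUR: 0.2074 × 2.899 × 1.79 = 1.07624
AUR→XEL→BRX→QRM→AUR: 0.2074 × 1.376 × 2.101 × 1.79 = 1.07326
Maximum is LMN→XEL→BRX→LMN at 1.1273; arbitrage exists.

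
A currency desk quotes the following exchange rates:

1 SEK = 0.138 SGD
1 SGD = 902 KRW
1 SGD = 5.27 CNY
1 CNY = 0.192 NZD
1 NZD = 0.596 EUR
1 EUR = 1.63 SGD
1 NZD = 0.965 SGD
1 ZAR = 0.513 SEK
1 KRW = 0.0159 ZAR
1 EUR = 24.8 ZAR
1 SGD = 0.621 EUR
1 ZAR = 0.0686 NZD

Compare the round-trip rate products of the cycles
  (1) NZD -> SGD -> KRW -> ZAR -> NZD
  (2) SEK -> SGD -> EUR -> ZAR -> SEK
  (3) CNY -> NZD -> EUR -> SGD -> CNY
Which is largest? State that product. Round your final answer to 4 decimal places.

(1) 0.965 × 902 × 0.0159 × 0.0686 = 0.94941
(2) 0.138 × 0.621 × 24.8 × 0.513 = 1.09028
(3) 0.192 × 0.596 × 1.63 × 5.27 = 0.98298
Highest is cycle (2) at 1.0903 (>1, arbitrage).

1.0903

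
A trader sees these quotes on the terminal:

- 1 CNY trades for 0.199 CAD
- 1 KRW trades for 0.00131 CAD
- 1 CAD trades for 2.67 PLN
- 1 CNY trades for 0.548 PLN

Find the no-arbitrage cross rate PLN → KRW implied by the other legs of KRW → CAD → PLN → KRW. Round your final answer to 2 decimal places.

285.90

Known legs of the cycle: 0.00131 × 2.67 = 0.0034977
For no arbitrage the full-cycle product must be 1, so the missing rate is 1 / 0.0034977 ≈ 285.9022.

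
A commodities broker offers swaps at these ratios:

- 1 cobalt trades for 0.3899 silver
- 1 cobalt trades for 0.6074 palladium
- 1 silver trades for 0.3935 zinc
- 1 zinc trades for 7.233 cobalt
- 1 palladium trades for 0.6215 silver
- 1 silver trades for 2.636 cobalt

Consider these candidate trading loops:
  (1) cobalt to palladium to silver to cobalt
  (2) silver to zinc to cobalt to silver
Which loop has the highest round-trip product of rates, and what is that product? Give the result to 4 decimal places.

1.1097

(1) 0.6074 × 0.6215 × 2.636 = 0.99509
(2) 0.3935 × 7.233 × 0.3899 = 1.10973
Highest is cycle (2) at 1.1097 (>1, arbitrage).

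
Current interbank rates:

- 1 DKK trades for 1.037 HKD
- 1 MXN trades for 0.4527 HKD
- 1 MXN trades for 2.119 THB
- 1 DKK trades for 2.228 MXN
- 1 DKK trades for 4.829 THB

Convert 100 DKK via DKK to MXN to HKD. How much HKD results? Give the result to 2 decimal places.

100 DKK × 2.228 = 222.8 MXN
222.8 MXN × 0.4527 = 100.86156 HKD

100.86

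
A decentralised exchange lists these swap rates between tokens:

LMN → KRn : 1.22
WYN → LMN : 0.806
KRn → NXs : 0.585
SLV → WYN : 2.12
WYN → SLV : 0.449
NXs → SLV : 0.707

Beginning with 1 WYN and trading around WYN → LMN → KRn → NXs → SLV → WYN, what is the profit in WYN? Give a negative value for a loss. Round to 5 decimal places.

-0.13780

1 WYN × 0.806 = 0.806 LMN
0.806 LMN × 1.22 = 0.98332 KRn
0.98332 KRn × 0.585 = 0.5752422 NXs
0.5752422 NXs × 0.707 = 0.4066962354 SLV
0.4066962354 SLV × 2.12 = 0.862196019048 WYN
Net change: 0.862196019048 − 1 = -0.137803980952 WYN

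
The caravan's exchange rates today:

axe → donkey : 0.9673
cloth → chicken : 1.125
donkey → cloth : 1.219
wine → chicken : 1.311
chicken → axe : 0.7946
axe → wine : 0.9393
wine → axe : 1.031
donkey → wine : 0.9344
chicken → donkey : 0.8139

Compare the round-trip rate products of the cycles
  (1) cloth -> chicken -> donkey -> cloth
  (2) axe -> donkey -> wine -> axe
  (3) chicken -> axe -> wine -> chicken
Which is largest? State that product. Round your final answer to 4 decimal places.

(1) 1.125 × 0.8139 × 1.219 = 1.11616
(2) 0.9673 × 0.9344 × 1.031 = 0.93186
(3) 0.7946 × 0.9393 × 1.311 = 0.97849
Highest is cycle (1) at 1.1162 (>1, arbitrage).

1.1162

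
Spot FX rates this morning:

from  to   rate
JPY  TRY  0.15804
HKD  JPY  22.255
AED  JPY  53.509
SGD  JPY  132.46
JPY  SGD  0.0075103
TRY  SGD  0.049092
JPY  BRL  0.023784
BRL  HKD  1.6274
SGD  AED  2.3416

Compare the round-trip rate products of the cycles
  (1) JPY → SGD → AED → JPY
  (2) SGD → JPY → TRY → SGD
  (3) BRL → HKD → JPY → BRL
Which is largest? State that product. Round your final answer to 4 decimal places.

1.0277

(1) 0.0075103 × 2.3416 × 53.509 = 0.94102
(2) 132.46 × 0.15804 × 0.049092 = 1.02769
(3) 1.6274 × 22.255 × 0.023784 = 0.86140
Highest is cycle (2) at 1.0277 (>1, arbitrage).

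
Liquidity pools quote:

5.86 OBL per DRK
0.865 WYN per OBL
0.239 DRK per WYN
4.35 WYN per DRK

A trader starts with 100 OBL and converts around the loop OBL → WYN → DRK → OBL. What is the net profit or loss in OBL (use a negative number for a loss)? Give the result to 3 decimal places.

21.147

100 OBL × 0.865 = 86.5 WYN
86.5 WYN × 0.239 = 20.6735 DRK
20.6735 DRK × 5.86 = 121.14671 OBL
Net change: 121.14671 − 100 = 21.14671 OBL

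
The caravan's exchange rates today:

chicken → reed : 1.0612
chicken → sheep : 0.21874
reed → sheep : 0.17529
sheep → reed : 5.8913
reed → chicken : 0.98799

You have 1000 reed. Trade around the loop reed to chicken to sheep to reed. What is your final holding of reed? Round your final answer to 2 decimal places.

1273.19

1000 reed × 0.98799 = 987.99 chicken
987.99 chicken × 0.21874 = 216.1129326 sheep
216.1129326 sheep × 5.8913 = 1273.18611982638 reed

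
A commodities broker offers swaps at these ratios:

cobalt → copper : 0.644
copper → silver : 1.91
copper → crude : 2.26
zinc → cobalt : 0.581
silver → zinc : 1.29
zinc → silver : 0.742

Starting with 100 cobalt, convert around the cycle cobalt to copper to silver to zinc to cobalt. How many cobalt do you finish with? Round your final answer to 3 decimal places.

92.190

100 cobalt × 0.644 = 64.4 copper
64.4 copper × 1.91 = 123.004 silver
123.004 silver × 1.29 = 158.67516 zinc
158.67516 zinc × 0.581 = 92.19026796 cobalt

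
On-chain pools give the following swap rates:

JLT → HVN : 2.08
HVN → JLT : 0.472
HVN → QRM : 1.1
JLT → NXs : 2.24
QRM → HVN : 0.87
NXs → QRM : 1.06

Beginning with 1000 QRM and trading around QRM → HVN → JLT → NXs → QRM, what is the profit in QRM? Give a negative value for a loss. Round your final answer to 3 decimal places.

1000 QRM × 0.87 = 870 HVN
870 HVN × 0.472 = 410.64 JLT
410.64 JLT × 2.24 = 919.8336 NXs
919.8336 NXs × 1.06 = 975.023616 QRM
Net change: 975.023616 − 1000 = -24.976384 QRM

-24.976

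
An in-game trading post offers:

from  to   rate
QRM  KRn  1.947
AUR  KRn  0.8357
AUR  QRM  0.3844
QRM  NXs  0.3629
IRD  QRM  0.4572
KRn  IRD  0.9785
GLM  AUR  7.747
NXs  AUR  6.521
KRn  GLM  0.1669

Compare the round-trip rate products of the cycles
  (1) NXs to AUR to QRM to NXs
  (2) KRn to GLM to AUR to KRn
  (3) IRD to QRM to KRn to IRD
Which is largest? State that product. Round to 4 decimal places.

1.0805

(1) 6.521 × 0.3844 × 0.3629 = 0.90967
(2) 0.1669 × 7.747 × 0.8357 = 1.08054
(3) 0.4572 × 1.947 × 0.9785 = 0.87103
Highest is cycle (2) at 1.0805 (>1, arbitrage).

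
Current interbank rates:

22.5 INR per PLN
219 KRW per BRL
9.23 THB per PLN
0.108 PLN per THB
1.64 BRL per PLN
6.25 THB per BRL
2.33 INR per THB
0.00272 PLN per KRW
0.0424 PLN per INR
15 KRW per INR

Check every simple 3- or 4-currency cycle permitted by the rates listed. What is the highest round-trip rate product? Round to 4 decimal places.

1.1070

THB→PLN→BRL→THB: 0.108 × 1.64 × 6.25 = 1.10700
THB→INR→PLN→BRL→THB: 2.33 × 0.0424 × 1.64 × 6.25 = 1.01262
PLN→BRL→KRW→PLN: 1.64 × 219 × 0.00272 = 0.97692
PLN→INR→KRW→PLN: 22.5 × 15 × 0.00272 = 0.91800
THB→INR→PLN→THB: 2.33 × 0.0424 × 9.23 = 0.91185
THB→INR→KRW→PLN→THB: 2.33 × 15 × 0.00272 × 9.23 = 0.87744
Maximum is THB→PLN→BRL→THB at 1.1070; arbitrage exists.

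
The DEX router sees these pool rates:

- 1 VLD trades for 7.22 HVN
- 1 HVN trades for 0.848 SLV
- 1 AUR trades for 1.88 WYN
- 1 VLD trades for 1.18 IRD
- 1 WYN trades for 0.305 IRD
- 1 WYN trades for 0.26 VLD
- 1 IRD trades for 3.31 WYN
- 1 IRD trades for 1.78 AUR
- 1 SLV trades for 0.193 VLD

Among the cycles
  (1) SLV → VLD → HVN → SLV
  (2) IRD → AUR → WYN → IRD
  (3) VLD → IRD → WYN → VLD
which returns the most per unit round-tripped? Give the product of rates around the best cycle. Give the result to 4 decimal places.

(1) 0.193 × 7.22 × 0.848 = 1.18165
(2) 1.78 × 1.88 × 0.305 = 1.02065
(3) 1.18 × 3.31 × 0.26 = 1.01551
Highest is cycle (1) at 1.1817 (>1, arbitrage).

1.1817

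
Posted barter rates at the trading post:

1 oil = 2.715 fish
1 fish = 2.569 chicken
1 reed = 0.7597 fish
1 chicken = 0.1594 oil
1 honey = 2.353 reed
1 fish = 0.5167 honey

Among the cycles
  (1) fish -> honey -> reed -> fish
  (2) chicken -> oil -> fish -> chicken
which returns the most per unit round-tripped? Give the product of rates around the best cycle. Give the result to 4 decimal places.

1.1118

(1) 0.5167 × 2.353 × 0.7597 = 0.92364
(2) 0.1594 × 2.715 × 2.569 = 1.11179
Highest is cycle (2) at 1.1118 (>1, arbitrage).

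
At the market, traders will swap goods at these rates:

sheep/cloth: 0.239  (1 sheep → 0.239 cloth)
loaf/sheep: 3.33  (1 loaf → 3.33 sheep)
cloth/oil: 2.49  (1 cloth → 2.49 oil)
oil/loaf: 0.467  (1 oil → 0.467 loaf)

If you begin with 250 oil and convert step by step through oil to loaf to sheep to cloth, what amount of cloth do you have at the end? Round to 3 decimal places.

250 oil × 0.467 = 116.75 loaf
116.75 loaf × 3.33 = 388.7775 sheep
388.7775 sheep × 0.239 = 92.9178225 cloth

92.918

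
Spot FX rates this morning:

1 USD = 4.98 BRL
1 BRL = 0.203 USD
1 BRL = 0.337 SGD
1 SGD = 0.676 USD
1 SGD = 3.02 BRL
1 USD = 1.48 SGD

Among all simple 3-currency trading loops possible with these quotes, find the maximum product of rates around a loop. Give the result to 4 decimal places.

USD→BRL→SGD→USD: 4.98 × 0.337 × 0.676 = 1.13450
USD→SGD→BRL→USD: 1.48 × 3.02 × 0.203 = 0.90733
Maximum is USD→BRL→SGD→USD at 1.1345; arbitrage exists.

1.1345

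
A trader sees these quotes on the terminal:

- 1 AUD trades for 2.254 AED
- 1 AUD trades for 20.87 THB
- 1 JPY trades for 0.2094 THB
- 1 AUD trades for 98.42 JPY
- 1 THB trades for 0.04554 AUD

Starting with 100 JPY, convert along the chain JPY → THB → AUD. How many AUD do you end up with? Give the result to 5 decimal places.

0.95361

100 JPY × 0.2094 = 20.94 THB
20.94 THB × 0.04554 = 0.9536076 AUD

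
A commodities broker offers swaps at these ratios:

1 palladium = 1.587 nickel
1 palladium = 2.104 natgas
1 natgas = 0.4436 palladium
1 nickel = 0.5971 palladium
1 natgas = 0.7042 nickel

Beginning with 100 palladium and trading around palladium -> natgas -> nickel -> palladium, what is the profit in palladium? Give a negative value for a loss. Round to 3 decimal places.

100 palladium × 2.104 = 210.4 natgas
210.4 natgas × 0.7042 = 148.16368 nickel
148.16368 nickel × 0.5971 = 88.468533328 palladium
Net change: 88.468533328 − 100 = -11.531466672 palladium

-11.531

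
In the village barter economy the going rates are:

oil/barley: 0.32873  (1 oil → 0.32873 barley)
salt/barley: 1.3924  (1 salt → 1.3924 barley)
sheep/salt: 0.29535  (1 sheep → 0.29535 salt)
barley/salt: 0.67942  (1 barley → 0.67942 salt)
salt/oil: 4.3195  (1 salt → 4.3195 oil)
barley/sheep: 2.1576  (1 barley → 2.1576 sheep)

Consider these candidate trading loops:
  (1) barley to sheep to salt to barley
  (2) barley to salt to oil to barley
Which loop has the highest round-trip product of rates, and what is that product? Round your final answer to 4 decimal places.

(1) 2.1576 × 0.29535 × 1.3924 = 0.88730
(2) 0.67942 × 4.3195 × 0.32873 = 0.96474
Highest is cycle (2) at 0.9647 (≤1, no arbitrage).

0.9647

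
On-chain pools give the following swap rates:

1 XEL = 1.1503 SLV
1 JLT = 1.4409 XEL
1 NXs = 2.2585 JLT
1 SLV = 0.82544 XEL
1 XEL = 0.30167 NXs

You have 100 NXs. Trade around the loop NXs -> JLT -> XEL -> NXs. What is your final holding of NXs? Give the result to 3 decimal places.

100 NXs × 2.2585 = 225.85 JLT
225.85 JLT × 1.4409 = 325.427265 XEL
325.427265 XEL × 0.30167 = 98.17164303255 NXs

98.172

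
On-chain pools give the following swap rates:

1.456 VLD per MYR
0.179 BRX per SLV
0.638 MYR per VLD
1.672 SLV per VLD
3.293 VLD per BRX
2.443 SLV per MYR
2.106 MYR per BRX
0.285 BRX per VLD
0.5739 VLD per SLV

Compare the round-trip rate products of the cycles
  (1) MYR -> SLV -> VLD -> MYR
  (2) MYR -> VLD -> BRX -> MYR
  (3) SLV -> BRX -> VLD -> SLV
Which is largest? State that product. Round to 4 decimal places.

0.9856

(1) 2.443 × 0.5739 × 0.638 = 0.89450
(2) 1.456 × 0.285 × 2.106 = 0.87391
(3) 0.179 × 3.293 × 1.672 = 0.98556
Highest is cycle (3) at 0.9856 (≤1, no arbitrage).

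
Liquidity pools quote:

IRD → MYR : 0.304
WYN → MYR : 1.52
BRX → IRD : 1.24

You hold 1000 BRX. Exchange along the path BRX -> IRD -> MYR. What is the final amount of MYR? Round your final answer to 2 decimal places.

1000 BRX × 1.24 = 1240 IRD
1240 IRD × 0.304 = 376.96 MYR

376.96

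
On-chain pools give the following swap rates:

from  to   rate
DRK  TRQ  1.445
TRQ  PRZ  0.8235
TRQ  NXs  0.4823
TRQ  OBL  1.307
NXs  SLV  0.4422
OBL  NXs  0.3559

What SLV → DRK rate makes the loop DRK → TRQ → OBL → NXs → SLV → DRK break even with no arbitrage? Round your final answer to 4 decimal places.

3.3644

Known legs of the cycle: 1.445 × 1.307 × 0.3559 × 0.4422 = 0.2972283023127
For no arbitrage the full-cycle product must be 1, so the missing rate is 1 / 0.2972283023127 ≈ 3.364417.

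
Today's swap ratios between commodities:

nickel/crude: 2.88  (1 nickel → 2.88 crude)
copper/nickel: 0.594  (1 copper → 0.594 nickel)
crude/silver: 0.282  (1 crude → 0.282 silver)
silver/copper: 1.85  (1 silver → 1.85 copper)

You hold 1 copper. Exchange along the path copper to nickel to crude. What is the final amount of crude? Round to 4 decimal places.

1 copper × 0.594 = 0.594 nickel
0.594 nickel × 2.88 = 1.71072 crude

1.7107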